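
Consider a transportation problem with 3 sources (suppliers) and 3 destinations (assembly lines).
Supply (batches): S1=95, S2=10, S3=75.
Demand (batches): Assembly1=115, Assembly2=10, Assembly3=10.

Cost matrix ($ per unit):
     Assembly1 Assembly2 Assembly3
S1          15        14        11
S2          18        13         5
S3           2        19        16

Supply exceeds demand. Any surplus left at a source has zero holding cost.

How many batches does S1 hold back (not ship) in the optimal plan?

An optimal plan:
  S1->Assembly1: 40 × $15 = $600
  S1->Assembly2: 10 × $14 = $140
  S2->Assembly3: 10 × $5 = $50
  S3->Assembly1: 75 × $2 = $150
Total cost = $940.
S1 ships 50 of its 95, leaving 45.

45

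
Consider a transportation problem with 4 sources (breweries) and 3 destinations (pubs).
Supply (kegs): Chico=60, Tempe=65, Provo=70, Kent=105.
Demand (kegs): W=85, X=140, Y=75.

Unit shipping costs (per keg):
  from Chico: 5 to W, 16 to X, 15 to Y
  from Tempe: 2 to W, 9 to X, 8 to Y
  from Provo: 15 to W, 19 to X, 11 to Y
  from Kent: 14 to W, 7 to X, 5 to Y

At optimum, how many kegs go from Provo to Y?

Optimal shipments:
  Chico to W: 60 × 5 = 300
  Tempe to W: 25 × 2 = 50
  Tempe to X: 40 × 9 = 360
  Provo to Y: 70 × 11 = 770
  Kent to X: 100 × 7 = 700
  Kent to Y: 5 × 5 = 25
Total cost = 2205.
So Provo→Y carries 70 kegs.

70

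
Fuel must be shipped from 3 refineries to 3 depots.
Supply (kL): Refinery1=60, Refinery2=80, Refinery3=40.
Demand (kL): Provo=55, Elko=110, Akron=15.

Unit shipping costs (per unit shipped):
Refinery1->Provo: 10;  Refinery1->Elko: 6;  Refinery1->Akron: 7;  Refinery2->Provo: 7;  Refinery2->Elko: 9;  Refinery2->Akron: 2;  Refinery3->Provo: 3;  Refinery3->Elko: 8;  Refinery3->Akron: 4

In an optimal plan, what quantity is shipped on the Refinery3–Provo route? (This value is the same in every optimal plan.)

Solving gives:
  Refinery1→Elko: 60 × 6 = 360
  Refinery2→Provo: 15 × 7 = 105
  Refinery2→Elko: 50 × 9 = 450
  Refinery2→Akron: 15 × 2 = 30
  Refinery3→Provo: 40 × 3 = 120
Total cost = 1065.
So Refinery3→Provo carries 40 kL.

40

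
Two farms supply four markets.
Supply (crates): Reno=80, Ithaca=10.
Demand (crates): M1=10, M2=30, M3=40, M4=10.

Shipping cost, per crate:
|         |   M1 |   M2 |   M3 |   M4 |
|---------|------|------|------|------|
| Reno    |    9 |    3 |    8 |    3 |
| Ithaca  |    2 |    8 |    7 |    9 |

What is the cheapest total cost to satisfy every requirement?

A cheapest plan:
  Reno→M2: 30 × 3 = 90
  Reno→M3: 40 × 8 = 320
  Reno→M4: 10 × 3 = 30
  Ithaca→M1: 10 × 2 = 20
Total = 90 + 320 + 30 + 20 = 460.

460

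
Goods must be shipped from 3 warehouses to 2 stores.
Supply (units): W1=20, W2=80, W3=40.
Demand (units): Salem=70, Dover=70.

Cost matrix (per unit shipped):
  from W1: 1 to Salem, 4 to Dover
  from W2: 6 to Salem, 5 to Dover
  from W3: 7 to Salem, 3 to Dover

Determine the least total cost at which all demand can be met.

A cheapest plan:
  W1→Salem: 20 × 1 = 20
  W2→Salem: 50 × 6 = 300
  W2→Dover: 30 × 5 = 150
  W3→Dover: 40 × 3 = 120
Total = 20 + 300 + 150 + 120 = 590.

590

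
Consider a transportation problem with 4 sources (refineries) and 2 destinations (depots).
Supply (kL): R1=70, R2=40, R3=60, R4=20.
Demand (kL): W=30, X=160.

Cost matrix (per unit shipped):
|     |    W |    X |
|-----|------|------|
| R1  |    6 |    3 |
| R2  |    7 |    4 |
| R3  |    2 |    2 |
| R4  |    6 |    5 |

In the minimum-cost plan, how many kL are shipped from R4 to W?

0

Solving gives:
  R1–X: 70 × 3 = 210
  R2–X: 40 × 4 = 160
  R3–W: 30 × 2 = 60
  R3–X: 30 × 2 = 60
  R4–X: 20 × 5 = 100
Total cost = 590.
The route R4→W is not used.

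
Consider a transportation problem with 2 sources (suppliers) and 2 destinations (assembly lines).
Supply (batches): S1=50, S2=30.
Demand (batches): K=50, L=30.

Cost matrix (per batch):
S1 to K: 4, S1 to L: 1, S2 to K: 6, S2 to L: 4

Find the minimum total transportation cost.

290

A cheapest plan:
  S1 to K: 20 × 4 = 80
  S1 to L: 30 × 1 = 30
  S2 to K: 30 × 6 = 180
Total = 80 + 30 + 180 = 290.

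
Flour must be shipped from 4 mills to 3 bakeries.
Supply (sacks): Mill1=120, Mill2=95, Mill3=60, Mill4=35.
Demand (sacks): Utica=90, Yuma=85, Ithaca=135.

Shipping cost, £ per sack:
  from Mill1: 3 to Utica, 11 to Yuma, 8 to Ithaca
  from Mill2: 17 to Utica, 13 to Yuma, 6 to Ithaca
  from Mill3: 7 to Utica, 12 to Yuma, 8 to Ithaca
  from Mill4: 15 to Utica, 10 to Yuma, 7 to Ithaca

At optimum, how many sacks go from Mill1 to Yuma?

Optimal shipments:
  Mill1 to Utica: 90 × £3 = £270
  Mill1 to Yuma: 30 × £11 = £330
  Mill2 to Ithaca: 95 × £6 = £570
  Mill3 to Yuma: 20 × £12 = £240
  Mill3 to Ithaca: 40 × £8 = £320
  Mill4 to Yuma: 35 × £10 = £350
Total cost = £2080.
So Mill1→Yuma carries 30 sacks.

30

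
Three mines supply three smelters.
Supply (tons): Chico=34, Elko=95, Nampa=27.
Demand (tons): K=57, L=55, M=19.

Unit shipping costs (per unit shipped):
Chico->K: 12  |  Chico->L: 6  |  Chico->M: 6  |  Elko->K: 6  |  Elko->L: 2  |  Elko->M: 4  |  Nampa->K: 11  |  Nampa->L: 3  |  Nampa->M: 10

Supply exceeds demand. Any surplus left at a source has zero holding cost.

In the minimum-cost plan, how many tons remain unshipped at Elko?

Minimum-cost shipments:
  Chico->M: 9 × 6 = 54
  Elko->K: 57 × 6 = 342
  Elko->L: 28 × 2 = 56
  Elko->M: 10 × 4 = 40
  Nampa->L: 27 × 3 = 81
Total cost = 573.
Elko ships 95 of its 95, leaving 0.

0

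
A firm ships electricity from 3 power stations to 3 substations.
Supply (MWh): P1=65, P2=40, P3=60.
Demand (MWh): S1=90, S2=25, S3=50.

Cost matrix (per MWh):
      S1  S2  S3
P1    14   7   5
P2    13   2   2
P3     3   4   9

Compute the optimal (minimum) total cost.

855

Optimal allocation:
  P1–S1: 30 × 14 = 420
  P1–S3: 35 × 5 = 175
  P2–S2: 25 × 2 = 50
  P2–S3: 15 × 2 = 30
  P3–S1: 60 × 3 = 180
Total = 420 + 175 + 50 + 30 + 180 = 855.
(Supply check: P1 ships 65; P2 ships 40; P3 ships 60.)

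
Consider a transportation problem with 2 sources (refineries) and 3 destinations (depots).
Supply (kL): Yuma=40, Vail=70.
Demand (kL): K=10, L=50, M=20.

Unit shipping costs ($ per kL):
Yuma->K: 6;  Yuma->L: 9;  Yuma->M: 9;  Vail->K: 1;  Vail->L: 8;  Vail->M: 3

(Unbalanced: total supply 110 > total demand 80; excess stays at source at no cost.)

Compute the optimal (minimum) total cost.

A cheapest plan:
  Yuma–L: 10 × $9 = $90
  Vail–K: 10 × $1 = $10
  Vail–L: 40 × $8 = $320
  Vail–M: 20 × $3 = $60
Total = 90 + 10 + 320 + 60 = $480.

480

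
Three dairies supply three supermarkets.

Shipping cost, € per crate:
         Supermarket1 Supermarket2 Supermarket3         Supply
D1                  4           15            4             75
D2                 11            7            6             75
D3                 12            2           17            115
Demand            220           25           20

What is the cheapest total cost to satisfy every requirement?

A cheapest plan:
  D1–Supermarket1: 75 crates
  D2–Supermarket1: 55 crates
  D2–Supermarket3: 20 crates
  D3–Supermarket1: 90 crates
  D3–Supermarket2: 25 crates
Total cost = €2155.

2155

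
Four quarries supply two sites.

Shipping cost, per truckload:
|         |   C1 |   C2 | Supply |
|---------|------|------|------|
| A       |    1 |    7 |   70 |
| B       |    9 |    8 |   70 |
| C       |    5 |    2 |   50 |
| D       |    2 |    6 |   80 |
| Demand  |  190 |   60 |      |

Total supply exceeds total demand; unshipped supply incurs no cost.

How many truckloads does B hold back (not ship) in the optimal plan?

20

Minimum-cost shipments:
  A→C1: 70 × 1 = 70
  B→C1: 40 × 9 = 360
  B→C2: 10 × 8 = 80
  C→C2: 50 × 2 = 100
  D→C1: 80 × 2 = 160
Total cost = 770.
B ships 50 of its 70, leaving 20.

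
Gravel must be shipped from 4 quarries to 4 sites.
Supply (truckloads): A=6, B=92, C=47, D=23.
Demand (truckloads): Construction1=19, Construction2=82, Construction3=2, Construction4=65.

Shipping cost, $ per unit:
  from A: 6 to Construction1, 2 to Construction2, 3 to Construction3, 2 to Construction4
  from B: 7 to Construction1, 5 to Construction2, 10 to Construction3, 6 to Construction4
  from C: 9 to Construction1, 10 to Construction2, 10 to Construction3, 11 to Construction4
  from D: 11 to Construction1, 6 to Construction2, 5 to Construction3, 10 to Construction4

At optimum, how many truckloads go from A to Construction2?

0

The minimum-cost plan:
  A–Construction4: 6 × $2 = $12
  B–Construction2: 33 × $5 = $165
  B–Construction4: 59 × $6 = $354
  C–Construction1: 19 × $9 = $171
  C–Construction2: 28 × $10 = $280
  D–Construction2: 21 × $6 = $126
  D–Construction3: 2 × $5 = $10
Total cost = $1118.
The route A→Construction2 is not used.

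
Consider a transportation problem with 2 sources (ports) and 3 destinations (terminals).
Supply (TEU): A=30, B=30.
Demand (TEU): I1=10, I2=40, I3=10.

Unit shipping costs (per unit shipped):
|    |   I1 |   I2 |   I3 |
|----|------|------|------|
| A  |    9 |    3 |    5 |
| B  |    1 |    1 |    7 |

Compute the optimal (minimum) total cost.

Optimal allocation:
  A→I2: 20 × 3 = 60
  A→I3: 10 × 5 = 50
  B→I1: 10 × 1 = 10
  B→I2: 20 × 1 = 20
Total = 60 + 50 + 10 + 20 = 140.

140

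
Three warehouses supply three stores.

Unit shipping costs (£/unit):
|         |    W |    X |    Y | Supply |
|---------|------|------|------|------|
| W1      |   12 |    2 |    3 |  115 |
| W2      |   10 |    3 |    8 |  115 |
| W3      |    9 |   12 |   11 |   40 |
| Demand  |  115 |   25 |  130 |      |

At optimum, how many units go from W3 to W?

Solving gives:
  W1→Y: 115 × £3 = £345
  W2→W: 75 × £10 = £750
  W2→X: 25 × £3 = £75
  W2→Y: 15 × £8 = £120
  W3→W: 40 × £9 = £360
Total cost = £1650.
So W3→W carries 40 units.

40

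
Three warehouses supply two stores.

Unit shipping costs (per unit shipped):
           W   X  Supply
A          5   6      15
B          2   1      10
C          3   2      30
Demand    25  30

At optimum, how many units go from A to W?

The minimum-cost plan:
  A to W: 15 × 5 = 75
  B to W: 10 × 2 = 20
  C to X: 30 × 2 = 60
Total cost = 155.
So A→W carries 15 units.

15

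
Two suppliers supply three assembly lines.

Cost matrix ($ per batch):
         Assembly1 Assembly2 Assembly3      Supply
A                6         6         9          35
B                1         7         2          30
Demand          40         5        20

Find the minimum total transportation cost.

260

One minimum-cost allocation:
  A–Assembly1: 30 batches
  A–Assembly2: 5 batches
  B–Assembly1: 10 batches
  B–Assembly3: 20 batches
Total cost = $260.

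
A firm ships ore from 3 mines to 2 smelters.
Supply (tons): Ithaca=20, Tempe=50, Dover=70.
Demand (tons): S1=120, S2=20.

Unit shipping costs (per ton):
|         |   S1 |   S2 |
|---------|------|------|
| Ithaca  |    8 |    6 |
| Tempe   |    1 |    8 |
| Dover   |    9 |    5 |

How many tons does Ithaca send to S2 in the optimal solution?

The minimum-cost plan:
  Ithaca–S1: 20 × 8 = 160
  Tempe–S1: 50 × 1 = 50
  Dover–S1: 50 × 9 = 450
  Dover–S2: 20 × 5 = 100
Total cost = 760.
The route Ithaca→S2 is not used.

0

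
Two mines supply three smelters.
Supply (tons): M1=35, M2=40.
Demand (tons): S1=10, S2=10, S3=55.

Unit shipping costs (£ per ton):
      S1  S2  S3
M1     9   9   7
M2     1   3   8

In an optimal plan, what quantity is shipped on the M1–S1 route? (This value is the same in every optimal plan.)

0

The minimum-cost plan:
  M1 to S3: 35 × £7 = £245
  M2 to S1: 10 × £1 = £10
  M2 to S2: 10 × £3 = £30
  M2 to S3: 20 × £8 = £160
Total cost = £445.
The route M1→S1 is not used.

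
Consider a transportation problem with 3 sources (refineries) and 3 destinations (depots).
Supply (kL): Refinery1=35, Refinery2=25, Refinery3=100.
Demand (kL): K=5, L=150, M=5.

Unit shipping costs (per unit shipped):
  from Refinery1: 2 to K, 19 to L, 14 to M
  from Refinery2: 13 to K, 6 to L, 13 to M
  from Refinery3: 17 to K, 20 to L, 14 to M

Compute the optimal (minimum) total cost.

2700

Optimal allocation:
  Refinery1->K: 5 kL
  Refinery1->L: 30 kL
  Refinery2->L: 25 kL
  Refinery3->L: 95 kL
  Refinery3->M: 5 kL
Total cost = 2700.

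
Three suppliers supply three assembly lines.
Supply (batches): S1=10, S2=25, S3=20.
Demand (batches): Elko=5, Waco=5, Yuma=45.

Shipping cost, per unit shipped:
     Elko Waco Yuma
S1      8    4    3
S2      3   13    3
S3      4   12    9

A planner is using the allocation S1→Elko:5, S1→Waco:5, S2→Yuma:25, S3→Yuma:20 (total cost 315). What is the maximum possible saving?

Current plan cost = 5·8 + 5·4 + 25·3 + 20·9 = 315.
Optimal plan:
  S1→Waco: 5 × 4 = 20
  S1→Yuma: 5 × 3 = 15
  S2→Yuma: 25 × 3 = 75
  S3→Elko: 5 × 4 = 20
  S3→Yuma: 15 × 9 = 135
Optimal cost = 265.
Saving = 315 − 265 = 50.

50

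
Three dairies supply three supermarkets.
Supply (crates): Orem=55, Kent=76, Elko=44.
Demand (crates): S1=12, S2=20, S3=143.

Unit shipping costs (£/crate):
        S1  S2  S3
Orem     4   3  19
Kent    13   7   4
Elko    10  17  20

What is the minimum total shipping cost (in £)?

1729

A cheapest plan:
  Orem to S1: 12 × £4 = £48
  Orem to S2: 20 × £3 = £60
  Orem to S3: 23 × £19 = £437
  Kent to S3: 76 × £4 = £304
  Elko to S3: 44 × £20 = £880
Total = 48 + 60 + 437 + 304 + 880 = £1729.
(Supply check: Orem ships 55; Kent ships 76; Elko ships 44.)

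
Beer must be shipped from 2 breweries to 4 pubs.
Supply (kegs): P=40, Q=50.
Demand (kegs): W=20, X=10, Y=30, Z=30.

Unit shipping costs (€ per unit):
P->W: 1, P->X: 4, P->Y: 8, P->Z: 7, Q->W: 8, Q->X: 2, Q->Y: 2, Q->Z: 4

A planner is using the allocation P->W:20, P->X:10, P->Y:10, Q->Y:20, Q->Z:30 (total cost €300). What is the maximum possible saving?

Current plan cost = 20·1 + 10·4 + 10·8 + 20·2 + 30·4 = €300.
Optimal plan:
  P to W: 20 × €1 = €20
  P to X: 10 × €4 = €40
  P to Z: 10 × €7 = €70
  Q to Y: 30 × €2 = €60
  Q to Z: 20 × €4 = €80
Optimal cost = €270.
Saving = 300 − 270 = €30.

30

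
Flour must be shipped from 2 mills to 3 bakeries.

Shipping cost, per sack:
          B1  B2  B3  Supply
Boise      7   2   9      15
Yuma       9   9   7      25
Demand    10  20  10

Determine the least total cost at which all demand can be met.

235

A cheapest plan:
  Boise→B2: 15 × 2 = 30
  Yuma→B1: 10 × 9 = 90
  Yuma→B2: 5 × 9 = 45
  Yuma→B3: 10 × 7 = 70
Total = 30 + 90 + 45 + 70 = 235.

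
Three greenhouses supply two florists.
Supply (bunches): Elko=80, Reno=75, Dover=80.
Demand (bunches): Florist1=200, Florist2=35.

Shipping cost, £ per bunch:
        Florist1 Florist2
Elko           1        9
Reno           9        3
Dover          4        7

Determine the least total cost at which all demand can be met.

An optimal shipping plan:
  Elko→Florist1: 80 × £1 = £80
  Reno→Florist1: 40 × £9 = £360
  Reno→Florist2: 35 × £3 = £105
  Dover→Florist1: 80 × £4 = £320
Total = 80 + 360 + 105 + 320 = £865.

865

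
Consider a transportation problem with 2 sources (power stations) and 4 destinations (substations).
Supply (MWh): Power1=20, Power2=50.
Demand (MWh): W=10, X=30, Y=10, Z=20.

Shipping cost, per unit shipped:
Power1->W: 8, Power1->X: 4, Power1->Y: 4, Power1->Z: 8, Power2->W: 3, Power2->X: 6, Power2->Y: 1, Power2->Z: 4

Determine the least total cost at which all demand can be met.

260

One minimum-cost allocation:
  Power1 to X: 20 × 4 = 80
  Power2 to W: 10 × 3 = 30
  Power2 to X: 10 × 6 = 60
  Power2 to Y: 10 × 1 = 10
  Power2 to Z: 20 × 4 = 80
Total = 80 + 30 + 60 + 10 + 80 = 260.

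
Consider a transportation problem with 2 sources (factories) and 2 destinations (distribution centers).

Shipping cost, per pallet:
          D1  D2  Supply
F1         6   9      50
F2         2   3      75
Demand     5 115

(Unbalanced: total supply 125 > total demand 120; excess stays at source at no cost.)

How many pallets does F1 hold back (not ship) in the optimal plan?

An optimal plan:
  F1–D1: 5 × 6 = 30
  F1–D2: 40 × 9 = 360
  F2–D2: 75 × 3 = 225
Total cost = 615.
F1 ships 45 of its 50, leaving 5.

5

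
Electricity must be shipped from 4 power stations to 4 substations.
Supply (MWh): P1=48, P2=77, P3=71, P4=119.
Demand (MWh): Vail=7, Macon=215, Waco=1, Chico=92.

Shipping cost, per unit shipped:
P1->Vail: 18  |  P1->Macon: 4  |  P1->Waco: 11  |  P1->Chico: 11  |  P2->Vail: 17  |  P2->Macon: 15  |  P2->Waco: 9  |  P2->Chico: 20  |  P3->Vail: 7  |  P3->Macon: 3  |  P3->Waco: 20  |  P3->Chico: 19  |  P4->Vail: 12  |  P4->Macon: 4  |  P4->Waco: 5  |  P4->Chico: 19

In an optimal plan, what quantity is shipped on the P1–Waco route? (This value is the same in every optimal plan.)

0

Solving gives:
  P1 to Macon: 32 MWh
  P1 to Chico: 16 MWh
  P2 to Waco: 1 MWh
  P2 to Chico: 76 MWh
  P3 to Vail: 7 MWh
  P3 to Macon: 64 MWh
  P4 to Macon: 119 MWh
Total cost = 2550.
The route P1→Waco is not used.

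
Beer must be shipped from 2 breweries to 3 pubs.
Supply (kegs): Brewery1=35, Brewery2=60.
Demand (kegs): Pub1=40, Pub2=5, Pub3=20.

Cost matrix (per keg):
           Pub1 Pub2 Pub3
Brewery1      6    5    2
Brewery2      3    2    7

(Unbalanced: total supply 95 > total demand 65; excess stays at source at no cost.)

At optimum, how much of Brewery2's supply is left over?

Minimum-cost shipments:
  Brewery1→Pub3: 20 kegs
  Brewery2→Pub1: 40 kegs
  Brewery2→Pub2: 5 kegs
Total cost = 170.
Brewery2 ships 45 of its 60, leaving 15.

15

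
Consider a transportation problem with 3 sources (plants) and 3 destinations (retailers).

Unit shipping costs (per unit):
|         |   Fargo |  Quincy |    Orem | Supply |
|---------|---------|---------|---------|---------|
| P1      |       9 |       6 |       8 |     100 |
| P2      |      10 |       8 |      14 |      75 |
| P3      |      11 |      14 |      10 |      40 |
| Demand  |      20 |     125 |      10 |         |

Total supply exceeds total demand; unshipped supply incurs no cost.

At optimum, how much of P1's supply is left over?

Minimum-cost shipments:
  P1–Quincy: 100 × 6 = 600
  P2–Fargo: 20 × 10 = 200
  P2–Quincy: 25 × 8 = 200
  P3–Orem: 10 × 10 = 100
Total cost = 1100.
P1 ships 100 of its 100, leaving 0.

0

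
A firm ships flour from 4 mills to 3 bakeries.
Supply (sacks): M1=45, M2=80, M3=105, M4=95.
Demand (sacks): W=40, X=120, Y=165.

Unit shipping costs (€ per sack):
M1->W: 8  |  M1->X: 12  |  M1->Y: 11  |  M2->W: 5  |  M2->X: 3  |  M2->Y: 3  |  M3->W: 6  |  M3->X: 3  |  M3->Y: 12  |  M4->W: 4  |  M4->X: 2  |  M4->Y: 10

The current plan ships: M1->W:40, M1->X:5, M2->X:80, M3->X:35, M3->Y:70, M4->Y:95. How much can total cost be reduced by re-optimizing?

875

Current plan cost = 40·8 + 5·12 + 80·3 + 35·3 + 70·12 + 95·10 = €2515.
Optimal plan:
  M1→Y: 45 × €11 = €495
  M2→Y: 80 × €3 = €240
  M3→X: 105 × €3 = €315
  M4→W: 40 × €4 = €160
  M4→X: 15 × €2 = €30
  M4→Y: 40 × €10 = €400
Optimal cost = €1640.
Saving = 2515 − 1640 = €875.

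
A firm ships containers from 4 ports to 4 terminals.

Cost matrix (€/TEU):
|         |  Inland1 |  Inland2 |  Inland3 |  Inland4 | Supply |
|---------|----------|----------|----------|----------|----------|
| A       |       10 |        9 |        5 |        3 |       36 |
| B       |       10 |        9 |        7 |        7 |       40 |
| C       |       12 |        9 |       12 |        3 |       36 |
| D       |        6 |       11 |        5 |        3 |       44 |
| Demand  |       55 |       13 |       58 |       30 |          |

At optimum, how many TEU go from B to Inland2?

7

Solving gives:
  A->Inland3: 36 × €5 = €180
  B->Inland1: 11 × €10 = €110
  B->Inland2: 7 × €9 = €63
  B->Inland3: 22 × €7 = €154
  C->Inland2: 6 × €9 = €54
  C->Inland4: 30 × €3 = €90
  D->Inland1: 44 × €6 = €264
Total cost = €915.
So B→Inland2 carries 7 TEU.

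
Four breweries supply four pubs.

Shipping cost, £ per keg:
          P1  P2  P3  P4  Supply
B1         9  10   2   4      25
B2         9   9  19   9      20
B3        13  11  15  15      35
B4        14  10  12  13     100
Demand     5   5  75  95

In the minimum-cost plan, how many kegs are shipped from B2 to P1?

0

Optimal shipments:
  B1→P3: 25 × £2 = £50
  B2→P4: 20 × £9 = £180
  B3→P1: 5 × £13 = £65
  B3→P2: 5 × £11 = £55
  B3→P4: 25 × £15 = £375
  B4→P3: 50 × £12 = £600
  B4→P4: 50 × £13 = £650
Total cost = £1975.
The route B2→P1 is not used.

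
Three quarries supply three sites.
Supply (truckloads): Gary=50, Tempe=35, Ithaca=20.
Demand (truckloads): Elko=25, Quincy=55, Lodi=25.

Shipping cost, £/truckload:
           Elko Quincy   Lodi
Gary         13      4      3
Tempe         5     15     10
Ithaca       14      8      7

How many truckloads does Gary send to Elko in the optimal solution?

The minimum-cost plan:
  Gary→Quincy: 35 × £4 = £140
  Gary→Lodi: 15 × £3 = £45
  Tempe→Elko: 25 × £5 = £125
  Tempe→Lodi: 10 × £10 = £100
  Ithaca→Quincy: 20 × £8 = £160
Total cost = £570.
The route Gary→Elko is not used.

0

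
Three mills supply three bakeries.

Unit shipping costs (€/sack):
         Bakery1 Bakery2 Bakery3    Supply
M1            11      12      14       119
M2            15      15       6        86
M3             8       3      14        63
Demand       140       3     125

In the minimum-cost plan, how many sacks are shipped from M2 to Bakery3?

Optimal shipments:
  M1->Bakery1: 80 × €11 = €880
  M1->Bakery3: 39 × €14 = €546
  M2->Bakery3: 86 × €6 = €516
  M3->Bakery1: 60 × €8 = €480
  M3->Bakery2: 3 × €3 = €9
Total cost = €2431.
So M2→Bakery3 carries 86 sacks.

86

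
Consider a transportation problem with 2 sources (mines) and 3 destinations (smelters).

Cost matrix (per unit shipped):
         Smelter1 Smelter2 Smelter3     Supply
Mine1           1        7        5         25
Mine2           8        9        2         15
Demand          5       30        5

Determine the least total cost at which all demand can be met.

Optimal allocation:
  Mine1->Smelter1: 5 × 1 = 5
  Mine1->Smelter2: 20 × 7 = 140
  Mine2->Smelter2: 10 × 9 = 90
  Mine2->Smelter3: 5 × 2 = 10
Total = 5 + 140 + 90 + 10 = 245.
(Supply check: Mine1 ships 25; Mine2 ships 15.)

245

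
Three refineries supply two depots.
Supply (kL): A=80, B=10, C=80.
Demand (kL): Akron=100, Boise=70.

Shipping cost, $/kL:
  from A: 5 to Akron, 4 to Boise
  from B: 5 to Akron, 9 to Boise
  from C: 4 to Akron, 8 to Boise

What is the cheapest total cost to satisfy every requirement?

An optimal shipping plan:
  A->Akron: 10 × $5 = $50
  A->Boise: 70 × $4 = $280
  B->Akron: 10 × $5 = $50
  C->Akron: 80 × $4 = $320
Total = 50 + 280 + 50 + 320 = $700.

700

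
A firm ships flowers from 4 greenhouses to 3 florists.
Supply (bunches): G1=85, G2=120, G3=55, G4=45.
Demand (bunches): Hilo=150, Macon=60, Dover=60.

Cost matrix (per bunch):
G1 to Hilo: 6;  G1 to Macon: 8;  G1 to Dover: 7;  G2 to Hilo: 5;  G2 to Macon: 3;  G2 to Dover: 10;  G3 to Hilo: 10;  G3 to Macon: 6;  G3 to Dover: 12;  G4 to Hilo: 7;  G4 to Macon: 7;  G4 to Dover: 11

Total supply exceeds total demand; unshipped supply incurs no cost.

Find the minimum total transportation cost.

1525

A cheapest plan:
  G1→Hilo: 25 bunches
  G1→Dover: 60 bunches
  G2→Hilo: 80 bunches
  G2→Macon: 40 bunches
  G3→Macon: 20 bunches
  G4→Hilo: 45 bunches
Total cost = 1525.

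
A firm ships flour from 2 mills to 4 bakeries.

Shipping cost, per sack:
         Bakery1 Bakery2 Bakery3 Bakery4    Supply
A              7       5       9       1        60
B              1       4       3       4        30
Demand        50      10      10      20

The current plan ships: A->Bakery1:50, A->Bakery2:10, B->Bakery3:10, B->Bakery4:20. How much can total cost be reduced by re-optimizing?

180

Current plan cost = 50·7 + 10·5 + 10·3 + 20·4 = 510.
Optimal plan:
  A–Bakery1: 20 × 7 = 140
  A–Bakery2: 10 × 5 = 50
  A–Bakery3: 10 × 9 = 90
  A–Bakery4: 20 × 1 = 20
  B–Bakery1: 30 × 1 = 30
Optimal cost = 330.
Saving = 510 − 330 = 180.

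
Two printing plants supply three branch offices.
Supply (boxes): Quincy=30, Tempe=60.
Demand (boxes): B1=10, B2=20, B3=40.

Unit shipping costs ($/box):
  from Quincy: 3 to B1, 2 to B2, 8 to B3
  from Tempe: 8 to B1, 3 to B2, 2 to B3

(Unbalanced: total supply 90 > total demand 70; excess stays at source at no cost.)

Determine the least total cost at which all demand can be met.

A cheapest plan:
  Quincy->B1: 10 × $3 = $30
  Quincy->B2: 20 × $2 = $40
  Tempe->B3: 40 × $2 = $80
Total = 30 + 40 + 80 = $150.

150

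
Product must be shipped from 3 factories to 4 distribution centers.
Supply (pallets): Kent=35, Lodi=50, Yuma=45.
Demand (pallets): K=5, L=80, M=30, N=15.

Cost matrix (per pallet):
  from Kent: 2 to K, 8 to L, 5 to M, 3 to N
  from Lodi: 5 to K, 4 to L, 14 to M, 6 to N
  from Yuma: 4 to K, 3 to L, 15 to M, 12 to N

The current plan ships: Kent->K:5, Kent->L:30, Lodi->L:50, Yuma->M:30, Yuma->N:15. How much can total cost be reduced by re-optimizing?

555

Current plan cost = 5·2 + 30·8 + 50·4 + 30·15 + 15·12 = 1080.
Optimal plan:
  Kent→M: 30 × 5 = 150
  Kent→N: 5 × 3 = 15
  Lodi→L: 40 × 4 = 160
  Lodi→N: 10 × 6 = 60
  Yuma→K: 5 × 4 = 20
  Yuma→L: 40 × 3 = 120
Optimal cost = 525.
Saving = 1080 − 525 = 555.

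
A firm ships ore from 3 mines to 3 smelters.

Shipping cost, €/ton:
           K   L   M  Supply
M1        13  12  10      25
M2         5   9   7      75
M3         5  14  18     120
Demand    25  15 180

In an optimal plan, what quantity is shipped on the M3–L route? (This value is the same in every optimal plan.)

Optimal shipments:
  M1→M: 25 tons
  M2→M: 75 tons
  M3→K: 25 tons
  M3→L: 15 tons
  M3→M: 80 tons
Total cost = €2550.
So M3→L carries 15 tons.

15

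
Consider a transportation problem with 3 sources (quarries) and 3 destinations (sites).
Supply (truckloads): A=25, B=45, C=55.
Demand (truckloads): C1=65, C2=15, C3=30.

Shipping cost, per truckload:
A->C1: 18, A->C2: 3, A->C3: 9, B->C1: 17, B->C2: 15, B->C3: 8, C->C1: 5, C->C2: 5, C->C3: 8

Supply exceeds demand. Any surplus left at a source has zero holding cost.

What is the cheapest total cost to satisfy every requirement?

730

An optimal shipping plan:
  A–C2: 15 truckloads
  B–C1: 10 truckloads
  B–C3: 30 truckloads
  C–C1: 55 truckloads
Total cost = 730.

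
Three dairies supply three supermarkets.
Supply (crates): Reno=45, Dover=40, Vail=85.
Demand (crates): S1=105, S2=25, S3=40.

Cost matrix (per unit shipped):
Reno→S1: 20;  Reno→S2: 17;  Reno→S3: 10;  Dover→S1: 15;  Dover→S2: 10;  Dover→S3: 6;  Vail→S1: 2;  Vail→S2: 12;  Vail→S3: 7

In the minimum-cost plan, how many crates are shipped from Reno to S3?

The minimum-cost plan:
  Reno–S1: 5 × 20 = 100
  Reno–S3: 40 × 10 = 400
  Dover–S1: 15 × 15 = 225
  Dover–S2: 25 × 10 = 250
  Vail–S1: 85 × 2 = 170
Total cost = 1145.
So Reno→S3 carries 40 crates.

40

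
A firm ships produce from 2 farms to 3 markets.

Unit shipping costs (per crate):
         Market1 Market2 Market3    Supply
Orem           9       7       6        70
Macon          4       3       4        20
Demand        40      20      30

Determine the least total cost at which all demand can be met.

Optimal allocation:
  Orem–Market1: 20 × 9 = 180
  Orem–Market2: 20 × 7 = 140
  Orem–Market3: 30 × 6 = 180
  Macon–Market1: 20 × 4 = 80
Total = 180 + 140 + 180 + 80 = 580.

580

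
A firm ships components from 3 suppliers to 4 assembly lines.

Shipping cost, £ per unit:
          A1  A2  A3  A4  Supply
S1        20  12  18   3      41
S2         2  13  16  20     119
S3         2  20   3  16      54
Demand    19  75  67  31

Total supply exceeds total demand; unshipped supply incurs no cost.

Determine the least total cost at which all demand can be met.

1466

One minimum-cost allocation:
  S1 to A2: 10 × £12 = £120
  S1 to A4: 31 × £3 = £93
  S2 to A1: 19 × £2 = £38
  S2 to A2: 65 × £13 = £845
  S2 to A3: 13 × £16 = £208
  S3 to A3: 54 × £3 = £162
Total = 120 + 93 + 38 + 845 + 208 + 162 = £1466.
(Supply check: S1 ships 41; S2 ships 97; S3 ships 54.)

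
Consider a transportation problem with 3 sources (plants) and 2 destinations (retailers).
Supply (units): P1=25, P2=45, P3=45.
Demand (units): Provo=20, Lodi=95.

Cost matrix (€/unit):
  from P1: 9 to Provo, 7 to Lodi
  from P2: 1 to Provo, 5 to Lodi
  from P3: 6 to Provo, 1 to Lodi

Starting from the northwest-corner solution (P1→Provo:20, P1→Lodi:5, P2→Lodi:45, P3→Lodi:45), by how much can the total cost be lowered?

Current plan cost = 20·9 + 5·7 + 45·5 + 45·1 = €485.
Optimal plan:
  P1→Lodi: 25 × €7 = €175
  P2→Provo: 20 × €1 = €20
  P2→Lodi: 25 × €5 = €125
  P3→Lodi: 45 × €1 = €45
Optimal cost = €365.
Saving = 485 − 365 = €120.

120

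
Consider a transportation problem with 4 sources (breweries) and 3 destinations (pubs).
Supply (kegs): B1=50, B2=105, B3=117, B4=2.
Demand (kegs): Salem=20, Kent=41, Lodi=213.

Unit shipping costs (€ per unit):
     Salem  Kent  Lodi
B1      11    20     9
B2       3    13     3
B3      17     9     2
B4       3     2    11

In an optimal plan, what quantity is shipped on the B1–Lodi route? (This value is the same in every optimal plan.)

50

Solving gives:
  B1 to Lodi: 50 × €9 = €450
  B2 to Salem: 20 × €3 = €60
  B2 to Lodi: 85 × €3 = €255
  B3 to Kent: 39 × €9 = €351
  B3 to Lodi: 78 × €2 = €156
  B4 to Kent: 2 × €2 = €4
Total cost = €1276.
So B1→Lodi carries 50 kegs.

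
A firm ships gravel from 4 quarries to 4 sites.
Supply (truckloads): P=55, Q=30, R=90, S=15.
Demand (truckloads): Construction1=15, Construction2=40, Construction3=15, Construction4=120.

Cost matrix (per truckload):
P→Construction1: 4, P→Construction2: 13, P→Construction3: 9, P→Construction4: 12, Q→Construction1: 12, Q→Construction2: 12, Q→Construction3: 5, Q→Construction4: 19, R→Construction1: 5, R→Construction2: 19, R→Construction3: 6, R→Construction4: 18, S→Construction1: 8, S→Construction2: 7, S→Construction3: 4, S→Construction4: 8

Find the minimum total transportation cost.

2375

An optimal shipping plan:
  P→Construction4: 55 × 12 = 660
  Q→Construction2: 30 × 12 = 360
  R→Construction1: 15 × 5 = 75
  R→Construction3: 15 × 6 = 90
  R→Construction4: 60 × 18 = 1080
  S→Construction2: 10 × 7 = 70
  S→Construction4: 5 × 8 = 40
Total = 660 + 360 + 75 + 90 + 1080 + 70 + 40 = 2375.
(Supply check: P ships 55; Q ships 30; R ships 90; S ships 15.)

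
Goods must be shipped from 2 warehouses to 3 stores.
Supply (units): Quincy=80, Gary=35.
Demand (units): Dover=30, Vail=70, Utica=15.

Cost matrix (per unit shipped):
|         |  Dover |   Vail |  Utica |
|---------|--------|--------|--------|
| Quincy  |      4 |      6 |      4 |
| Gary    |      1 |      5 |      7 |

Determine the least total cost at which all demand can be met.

An optimal shipping plan:
  Quincy–Vail: 65 × 6 = 390
  Quincy–Utica: 15 × 4 = 60
  Gary–Dover: 30 × 1 = 30
  Gary–Vail: 5 × 5 = 25
Total = 390 + 60 + 30 + 25 = 505.

505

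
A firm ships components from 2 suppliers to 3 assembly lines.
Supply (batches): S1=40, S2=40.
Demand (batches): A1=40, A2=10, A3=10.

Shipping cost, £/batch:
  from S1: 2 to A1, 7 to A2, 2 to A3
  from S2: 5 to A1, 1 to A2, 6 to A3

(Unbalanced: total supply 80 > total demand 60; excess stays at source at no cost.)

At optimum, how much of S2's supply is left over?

Minimum-cost shipments:
  S1 to A1: 30 × £2 = £60
  S1 to A3: 10 × £2 = £20
  S2 to A1: 10 × £5 = £50
  S2 to A2: 10 × £1 = £10
Total cost = £140.
S2 ships 20 of its 40, leaving 20.

20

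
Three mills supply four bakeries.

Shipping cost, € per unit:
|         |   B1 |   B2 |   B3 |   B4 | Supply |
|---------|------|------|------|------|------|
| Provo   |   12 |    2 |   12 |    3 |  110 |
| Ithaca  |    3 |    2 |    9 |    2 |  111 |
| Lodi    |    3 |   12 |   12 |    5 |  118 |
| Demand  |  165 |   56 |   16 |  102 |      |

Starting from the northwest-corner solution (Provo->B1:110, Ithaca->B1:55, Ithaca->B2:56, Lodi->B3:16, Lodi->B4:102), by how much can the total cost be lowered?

1290

Current plan cost = 110·12 + 55·3 + 56·2 + 16·12 + 102·5 = €2299.
Optimal plan:
  Provo to B2: 56 × €2 = €112
  Provo to B4: 54 × €3 = €162
  Ithaca to B1: 47 × €3 = €141
  Ithaca to B3: 16 × €9 = €144
  Ithaca to B4: 48 × €2 = €96
  Lodi to B1: 118 × €3 = €354
Optimal cost = €1009.
Saving = 2299 − 1009 = €1290.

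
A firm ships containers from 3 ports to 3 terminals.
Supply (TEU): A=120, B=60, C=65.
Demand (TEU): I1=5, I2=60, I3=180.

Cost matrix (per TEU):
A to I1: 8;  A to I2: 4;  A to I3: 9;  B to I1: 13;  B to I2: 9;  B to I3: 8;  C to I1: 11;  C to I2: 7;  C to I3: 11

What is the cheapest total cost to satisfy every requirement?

An optimal shipping plan:
  A→I1: 5 × 8 = 40
  A→I2: 60 × 4 = 240
  A→I3: 55 × 9 = 495
  B→I3: 60 × 8 = 480
  C→I3: 65 × 11 = 715
Total = 40 + 240 + 495 + 480 + 715 = 1970.

1970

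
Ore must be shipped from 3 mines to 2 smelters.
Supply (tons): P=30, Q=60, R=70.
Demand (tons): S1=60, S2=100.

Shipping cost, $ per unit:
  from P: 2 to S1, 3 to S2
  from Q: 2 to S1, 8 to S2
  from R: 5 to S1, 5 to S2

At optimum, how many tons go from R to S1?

0

Solving gives:
  P to S2: 30 × $3 = $90
  Q to S1: 60 × $2 = $120
  R to S2: 70 × $5 = $350
Total cost = $560.
The route R→S1 is not used.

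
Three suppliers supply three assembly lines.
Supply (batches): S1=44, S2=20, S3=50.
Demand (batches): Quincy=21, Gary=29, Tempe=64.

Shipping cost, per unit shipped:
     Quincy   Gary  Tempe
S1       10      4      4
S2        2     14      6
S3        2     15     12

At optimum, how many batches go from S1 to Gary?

Optimal shipments:
  S1–Gary: 29 × 4 = 116
  S1–Tempe: 15 × 4 = 60
  S2–Tempe: 20 × 6 = 120
  S3–Quincy: 21 × 2 = 42
  S3–Tempe: 29 × 12 = 348
Total cost = 686.
So S1→Gary carries 29 batches.

29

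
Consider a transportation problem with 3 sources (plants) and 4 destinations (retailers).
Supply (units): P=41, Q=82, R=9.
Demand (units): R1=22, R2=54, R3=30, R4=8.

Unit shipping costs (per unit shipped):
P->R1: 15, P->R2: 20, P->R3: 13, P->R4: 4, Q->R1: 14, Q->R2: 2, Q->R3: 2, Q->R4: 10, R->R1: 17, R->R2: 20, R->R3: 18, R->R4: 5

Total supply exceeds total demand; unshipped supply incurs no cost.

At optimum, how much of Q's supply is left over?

0

Minimum-cost shipments:
  P->R1: 22 units
  P->R3: 2 units
  P->R4: 8 units
  Q->R2: 54 units
  Q->R3: 28 units
Total cost = 552.
Q ships 82 of its 82, leaving 0.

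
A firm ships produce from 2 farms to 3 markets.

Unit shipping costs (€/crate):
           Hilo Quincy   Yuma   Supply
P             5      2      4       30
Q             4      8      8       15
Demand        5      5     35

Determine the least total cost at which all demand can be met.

One minimum-cost allocation:
  P->Quincy: 5 × €2 = €10
  P->Yuma: 25 × €4 = €100
  Q->Hilo: 5 × €4 = €20
  Q->Yuma: 10 × €8 = €80
Total = 10 + 100 + 20 + 80 = €210.
(Supply check: P ships 30; Q ships 15.)

210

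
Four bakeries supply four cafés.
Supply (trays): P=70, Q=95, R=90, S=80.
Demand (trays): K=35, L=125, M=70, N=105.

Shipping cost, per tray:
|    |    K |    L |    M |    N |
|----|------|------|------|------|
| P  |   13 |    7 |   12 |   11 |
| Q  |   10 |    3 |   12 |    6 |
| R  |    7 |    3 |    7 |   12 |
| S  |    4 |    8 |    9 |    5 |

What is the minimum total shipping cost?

1870

An optimal shipping plan:
  P→L: 70 trays
  Q→L: 35 trays
  Q→N: 60 trays
  R→L: 20 trays
  R→M: 70 trays
  S→K: 35 trays
  S→N: 45 trays
Total cost = 1870.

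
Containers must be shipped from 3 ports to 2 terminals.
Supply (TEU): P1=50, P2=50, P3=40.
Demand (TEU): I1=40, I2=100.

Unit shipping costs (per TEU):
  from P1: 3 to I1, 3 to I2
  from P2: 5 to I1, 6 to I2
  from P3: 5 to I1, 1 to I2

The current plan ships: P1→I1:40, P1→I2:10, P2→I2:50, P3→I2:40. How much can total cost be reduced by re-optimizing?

Current plan cost = 40·3 + 10·3 + 50·6 + 40·1 = 490.
Optimal plan:
  P1->I2: 50 × 3 = 150
  P2->I1: 40 × 5 = 200
  P2->I2: 10 × 6 = 60
  P3->I2: 40 × 1 = 40
Optimal cost = 450.
Saving = 490 − 450 = 40.

40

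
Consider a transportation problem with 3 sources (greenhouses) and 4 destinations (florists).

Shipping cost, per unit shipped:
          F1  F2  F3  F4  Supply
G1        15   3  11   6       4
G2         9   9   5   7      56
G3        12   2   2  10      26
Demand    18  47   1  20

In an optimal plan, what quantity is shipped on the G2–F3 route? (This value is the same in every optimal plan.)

1

Solving gives:
  G1→F2: 4 × 3 = 12
  G2→F1: 18 × 9 = 162
  G2→F2: 17 × 9 = 153
  G2→F3: 1 × 5 = 5
  G2→F4: 20 × 7 = 140
  G3→F2: 26 × 2 = 52
Total cost = 524.
So G2→F3 carries 1 bunches.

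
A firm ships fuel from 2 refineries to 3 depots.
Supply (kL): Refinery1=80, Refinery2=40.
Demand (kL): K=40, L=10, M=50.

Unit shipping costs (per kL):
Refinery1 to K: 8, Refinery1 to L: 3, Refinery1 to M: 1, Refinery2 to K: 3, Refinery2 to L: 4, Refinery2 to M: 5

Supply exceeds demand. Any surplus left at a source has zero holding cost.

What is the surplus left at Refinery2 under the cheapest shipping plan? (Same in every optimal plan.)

Minimum-cost shipments:
  Refinery1→L: 10 × 3 = 30
  Refinery1→M: 50 × 1 = 50
  Refinery2→K: 40 × 3 = 120
Total cost = 200.
Refinery2 ships 40 of its 40, leaving 0.

0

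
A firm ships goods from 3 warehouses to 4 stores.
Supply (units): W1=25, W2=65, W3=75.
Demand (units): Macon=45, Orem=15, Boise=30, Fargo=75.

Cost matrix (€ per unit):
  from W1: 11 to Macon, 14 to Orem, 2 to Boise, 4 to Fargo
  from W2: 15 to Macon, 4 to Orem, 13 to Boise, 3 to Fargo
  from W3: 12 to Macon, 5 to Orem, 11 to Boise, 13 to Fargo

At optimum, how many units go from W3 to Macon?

The minimum-cost plan:
  W1–Boise: 15 × €2 = €30
  W1–Fargo: 10 × €4 = €40
  W2–Fargo: 65 × €3 = €195
  W3–Macon: 45 × €12 = €540
  W3–Orem: 15 × €5 = €75
  W3–Boise: 15 × €11 = €165
Total cost = €1045.
So W3→Macon carries 45 units.

45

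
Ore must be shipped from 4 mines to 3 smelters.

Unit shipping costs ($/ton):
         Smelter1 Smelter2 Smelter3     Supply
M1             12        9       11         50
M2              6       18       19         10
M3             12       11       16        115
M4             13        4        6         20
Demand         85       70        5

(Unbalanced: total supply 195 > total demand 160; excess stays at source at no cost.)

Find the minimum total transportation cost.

1555

One minimum-cost allocation:
  M1->Smelter2: 50 × $9 = $450
  M2->Smelter1: 10 × $6 = $60
  M3->Smelter1: 75 × $12 = $900
  M3->Smelter2: 5 × $11 = $55
  M4->Smelter2: 15 × $4 = $60
  M4->Smelter3: 5 × $6 = $30
Total = 450 + 60 + 900 + 55 + 60 + 30 = $1555.
(Supply check: M1 ships 50; M2 ships 10; M3 ships 80; M4 ships 20.)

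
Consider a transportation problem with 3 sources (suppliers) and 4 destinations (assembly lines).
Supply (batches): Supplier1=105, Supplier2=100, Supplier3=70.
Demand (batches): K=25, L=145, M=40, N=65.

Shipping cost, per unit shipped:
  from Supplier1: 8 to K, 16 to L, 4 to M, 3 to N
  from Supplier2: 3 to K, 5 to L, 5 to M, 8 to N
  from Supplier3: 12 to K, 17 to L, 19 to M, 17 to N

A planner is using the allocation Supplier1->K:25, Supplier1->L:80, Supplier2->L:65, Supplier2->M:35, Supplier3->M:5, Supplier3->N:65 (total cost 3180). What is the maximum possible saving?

Current plan cost = 25·8 + 80·16 + 65·5 + 35·5 + 5·19 + 65·17 = 3180.
Optimal plan:
  Supplier1 to M: 40 × 4 = 160
  Supplier1 to N: 65 × 3 = 195
  Supplier2 to L: 100 × 5 = 500
  Supplier3 to K: 25 × 12 = 300
  Supplier3 to L: 45 × 17 = 765
Optimal cost = 1920.
Saving = 3180 − 1920 = 1260.

1260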